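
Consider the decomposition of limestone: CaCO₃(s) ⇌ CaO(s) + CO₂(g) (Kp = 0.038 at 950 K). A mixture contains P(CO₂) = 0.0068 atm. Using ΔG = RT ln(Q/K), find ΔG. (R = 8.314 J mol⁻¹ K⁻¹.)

(CaCO₃, CaO are pure solids — omitted from Qp.)
Qp = P(CO₂) = 0.00680
ΔG = RT ln(Qp/Kp) = (8.314 J mol⁻¹ K⁻¹)(950 K) × ln(0.00680/0.038)
   = (7.898 kJ/mol)(-1.721) = -13.6 kJ/mol
ΔG < 0, so the forward reaction is spontaneous (proceeds forward).

ΔG = -13.6 kJ/mol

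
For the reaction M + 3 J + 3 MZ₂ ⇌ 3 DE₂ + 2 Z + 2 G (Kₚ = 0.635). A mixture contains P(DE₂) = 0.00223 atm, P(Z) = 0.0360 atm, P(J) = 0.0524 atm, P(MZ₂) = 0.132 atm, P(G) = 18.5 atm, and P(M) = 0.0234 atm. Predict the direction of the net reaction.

no net change (already at equilibrium)

Qₚ = P(DE₂)³·P(Z)²·P(G)² / (P(M)·P(J)³·P(MZ₂)³) = (0.00223)³·(0.0360)²·(18.5)² / ((0.0234)·(0.0524)³·(0.132)³) = 0.635
Qₚ = 0.635 = Kₚ, so the system is already at equilibrium.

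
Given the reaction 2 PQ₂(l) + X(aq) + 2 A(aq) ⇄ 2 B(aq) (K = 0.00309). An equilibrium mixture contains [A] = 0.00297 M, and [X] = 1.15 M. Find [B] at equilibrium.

[B] = 1.77e-4 M

(PQ₂ is a pure liquid — omitted from K.)
At equilibrium, K = [B]² / ([X]·[A]²) = 0.00309.
([B])² / ((1.15)·(0.00297)²) = 0.00309
[B]² = 3.13e-8 ⇒ [B] = 1.77e-4 M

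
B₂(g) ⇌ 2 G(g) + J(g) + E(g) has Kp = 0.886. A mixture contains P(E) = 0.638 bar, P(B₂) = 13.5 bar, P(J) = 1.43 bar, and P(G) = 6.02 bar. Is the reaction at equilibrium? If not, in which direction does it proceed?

Qp = P(G)²·P(J)·P(E) / P(B₂) = (6.02)²·(1.43)·(0.638) / (13.5) = 2.45
Qp = 2.45 > Kp = 0.886, so the reverse reaction proceeds.

reverse (toward reactants)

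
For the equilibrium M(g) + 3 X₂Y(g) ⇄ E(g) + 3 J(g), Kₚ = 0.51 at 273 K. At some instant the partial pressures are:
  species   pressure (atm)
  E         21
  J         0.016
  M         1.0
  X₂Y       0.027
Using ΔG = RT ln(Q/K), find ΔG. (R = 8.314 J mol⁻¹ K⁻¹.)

ΔG = 4.88 kJ/mol

Qₚ = P(E)·P(J)³ / (P(M)·P(X₂Y)³) = (21)·(0.016)³ / ((1.0)·(0.027)³) = 4.37
ΔG = RT ln(Qₚ/Kₚ) = (8.314 J mol⁻¹ K⁻¹)(273 K) × ln(4.37/0.51)
   = (2.270 kJ/mol)(2.148) = 4.88 kJ/mol
ΔG > 0, so the forward reaction is non-spontaneous (proceeds in reverse).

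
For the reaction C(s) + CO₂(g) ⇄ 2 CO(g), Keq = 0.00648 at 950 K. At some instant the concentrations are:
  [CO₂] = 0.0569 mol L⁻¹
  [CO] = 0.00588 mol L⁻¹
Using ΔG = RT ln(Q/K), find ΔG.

(C is a pure solid — omitted from Q.)
Q = [CO]² / [CO₂] = (0.00588)² / (0.0569) = 6.08×10⁻⁴
ΔG = RT ln(Q/Keq) = (8.314 J mol⁻¹ K⁻¹)(950 K) × ln(6.08×10⁻⁴/0.00648)
   = (7.898 kJ/mol)(-2.366) = -18.7 kJ/mol
ΔG < 0, so the forward reaction is spontaneous (proceeds forward).

ΔG = -18.7 kJ/mol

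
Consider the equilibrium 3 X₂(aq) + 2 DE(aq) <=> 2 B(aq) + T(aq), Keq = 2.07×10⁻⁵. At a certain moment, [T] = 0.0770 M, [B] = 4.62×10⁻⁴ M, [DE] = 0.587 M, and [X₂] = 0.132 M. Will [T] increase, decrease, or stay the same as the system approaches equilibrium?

stay the same

Q = [B]²·[T] / ([X₂]³·[DE]²) = (4.62×10⁻⁴)²·(0.0770) / ((0.132)³·(0.587)²) = 2.07×10⁻⁵
Q = 2.07×10⁻⁵ = Keq; the system is at equilibrium.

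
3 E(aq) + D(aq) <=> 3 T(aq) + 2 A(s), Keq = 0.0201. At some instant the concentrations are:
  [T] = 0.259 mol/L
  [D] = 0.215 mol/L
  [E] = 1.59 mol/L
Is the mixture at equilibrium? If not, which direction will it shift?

(A is a pure solid — omitted from Q.)
Q = [T]³ / ([E]³·[D]) = (0.259)³ / ((1.59)³·(0.215)) = 0.0201
Q = 0.0201 = Keq; the system is at equilibrium.

yes, at equilibrium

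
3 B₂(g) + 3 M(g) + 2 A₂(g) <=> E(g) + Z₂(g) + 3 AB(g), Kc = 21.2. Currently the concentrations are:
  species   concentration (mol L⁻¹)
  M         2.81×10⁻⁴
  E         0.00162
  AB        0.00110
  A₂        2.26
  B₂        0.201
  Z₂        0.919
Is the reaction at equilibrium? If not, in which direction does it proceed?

toward products

Qc = [E]·[Z₂]·[AB]³ / ([B₂]³·[M]³·[A₂]²) = (0.00162)·(0.919)·(0.00110)³ / ((0.201)³·(2.81×10⁻⁴)³·(2.26)²) = 2.15
Qc = 2.15 < Kc = 21.2, so the forward reaction proceeds.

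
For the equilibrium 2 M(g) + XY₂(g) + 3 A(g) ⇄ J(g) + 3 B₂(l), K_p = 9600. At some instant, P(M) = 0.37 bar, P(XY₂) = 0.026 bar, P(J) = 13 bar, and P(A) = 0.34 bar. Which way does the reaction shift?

(B₂ is a pure liquid — omitted from Q_p.)
Q_p = P(J) / (P(M)²·P(XY₂)·P(A)³) = (13) / ((0.37)²·(0.026)·(0.34)³) = 93000
Q_p = 93000 > K_p = 9600, so the reverse reaction proceeds.

reverse (toward reactants)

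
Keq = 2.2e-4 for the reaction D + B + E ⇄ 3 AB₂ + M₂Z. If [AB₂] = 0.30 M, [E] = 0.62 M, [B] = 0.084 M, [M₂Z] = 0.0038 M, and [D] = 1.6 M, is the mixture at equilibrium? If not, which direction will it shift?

Q = [AB₂]³·[M₂Z] / ([D]·[B]·[E]) = (0.30)³·(0.0038) / ((1.6)·(0.084)·(0.62)) = 0.0012
Q = 0.0012 > Keq = 2.2e-4: net reverse reaction.

no; Q > K, reaction proceeds in reverse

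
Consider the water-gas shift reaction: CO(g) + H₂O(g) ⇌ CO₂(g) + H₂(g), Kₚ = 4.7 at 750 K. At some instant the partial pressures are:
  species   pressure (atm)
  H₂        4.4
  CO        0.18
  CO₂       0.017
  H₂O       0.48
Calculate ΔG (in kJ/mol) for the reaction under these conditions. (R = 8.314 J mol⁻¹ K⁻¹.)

ΔG = -10.5 kJ/mol

Qₚ = P(CO₂)·P(H₂) / (P(CO)·P(H₂O)) = (0.017)·(4.4) / ((0.18)·(0.48)) = 0.866
ΔG = RT ln(Qₚ/Kₚ) = (8.314 J mol⁻¹ K⁻¹)(750 K) × ln(0.866/4.7)
   = (6.236 kJ/mol)(-1.691) = -10.5 kJ/mol
ΔG < 0, so the forward reaction is spontaneous (proceeds forward).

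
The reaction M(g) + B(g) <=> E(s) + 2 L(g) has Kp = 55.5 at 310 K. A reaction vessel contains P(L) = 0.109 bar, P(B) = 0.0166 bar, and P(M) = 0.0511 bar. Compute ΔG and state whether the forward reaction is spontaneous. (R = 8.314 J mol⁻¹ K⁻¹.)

(E is a pure solid — omitted from Qp.)
Qp = P(L)² / (P(M)·P(B)) = (0.109)² / ((0.0511)·(0.0166)) = 14.0
ΔG = RT ln(Qp/Kp) = (8.314 J mol⁻¹ K⁻¹)(310 K) × ln(14.0/55.5)
   = (2.577 kJ/mol)(-1.377) = -3.55 kJ/mol
ΔG < 0, so the forward reaction is spontaneous (proceeds forward).

ΔG = -3.55 kJ/mol; the forward reaction is spontaneous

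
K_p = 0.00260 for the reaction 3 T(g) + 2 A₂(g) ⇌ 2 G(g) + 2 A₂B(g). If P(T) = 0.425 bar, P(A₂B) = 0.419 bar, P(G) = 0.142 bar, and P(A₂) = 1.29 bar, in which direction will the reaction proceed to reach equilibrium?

Q_p = P(G)²·P(A₂B)² / (P(T)³·P(A₂)²) = (0.142)²·(0.419)² / ((0.425)³·(1.29)²) = 0.0277
Q_p = 0.0277 > K_p = 0.00260, so the reverse reaction proceeds.

toward reactants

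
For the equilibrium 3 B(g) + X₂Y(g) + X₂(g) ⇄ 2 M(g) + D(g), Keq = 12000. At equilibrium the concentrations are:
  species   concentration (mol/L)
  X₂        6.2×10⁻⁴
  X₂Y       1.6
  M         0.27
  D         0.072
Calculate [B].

At equilibrium, Keq = [M]²·[D] / ([B]³·[X₂Y]·[X₂]) = 12000.
(0.27)²·(0.072) / (([B])³·(1.6)·(6.2×10⁻⁴)) = 12000
[B]³ = 4.41×10⁻⁴ ⇒ [B] = 0.076 mol/L

[B] = 0.076 mol/L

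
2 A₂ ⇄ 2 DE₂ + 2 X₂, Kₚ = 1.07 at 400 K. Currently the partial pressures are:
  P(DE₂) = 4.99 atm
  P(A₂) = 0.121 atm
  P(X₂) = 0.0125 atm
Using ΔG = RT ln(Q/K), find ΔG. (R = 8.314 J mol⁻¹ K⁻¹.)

Qₚ = P(DE₂)²·P(X₂)² / P(A₂)² = (4.99)²·(0.0125)² / (0.121)² = 0.266
ΔG = RT ln(Qₚ/Kₚ) = (8.314 J mol⁻¹ K⁻¹)(400 K) × ln(0.266/1.07)
   = (3.326 kJ/mol)(-1.392) = -4.63 kJ/mol
ΔG < 0, so the forward reaction is spontaneous (proceeds forward).

ΔG = -4.63 kJ/mol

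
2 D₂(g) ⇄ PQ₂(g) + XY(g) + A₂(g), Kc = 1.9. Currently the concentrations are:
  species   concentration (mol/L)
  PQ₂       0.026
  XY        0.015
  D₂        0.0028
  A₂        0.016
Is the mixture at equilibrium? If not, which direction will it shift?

Qc = [PQ₂]·[XY]·[A₂] / [D₂]² = (0.026)·(0.015)·(0.016) / (0.0028)² = 0.80
Qc = 0.80 < Kc = 1.9: net forward reaction.

no; Q < K, reaction proceeds forward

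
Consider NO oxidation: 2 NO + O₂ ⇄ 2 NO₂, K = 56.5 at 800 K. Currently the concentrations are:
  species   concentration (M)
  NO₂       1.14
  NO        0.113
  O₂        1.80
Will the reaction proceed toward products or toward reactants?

at equilibrium

Q = [NO₂]² / ([NO]²·[O₂]) = (1.14)² / ((0.113)²·(1.80)) = 56.5
Q = 56.5 = K, so the system is already at equilibrium.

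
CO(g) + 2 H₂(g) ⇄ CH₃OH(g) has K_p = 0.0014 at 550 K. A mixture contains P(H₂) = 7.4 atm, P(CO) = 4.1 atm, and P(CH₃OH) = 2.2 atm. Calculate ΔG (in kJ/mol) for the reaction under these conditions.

ΔG = 8.90 kJ/mol

Q_p = P(CH₃OH) / (P(CO)·P(H₂)²) = (2.2) / ((4.1)·(7.4)²) = 0.00980
ΔG = RT ln(Q_p/K_p) = (8.314 J mol⁻¹ K⁻¹)(550 K) × ln(0.00980/0.0014)
   = (4.573 kJ/mol)(1.946) = 8.90 kJ/mol
ΔG > 0, so the forward reaction is non-spontaneous (proceeds in reverse).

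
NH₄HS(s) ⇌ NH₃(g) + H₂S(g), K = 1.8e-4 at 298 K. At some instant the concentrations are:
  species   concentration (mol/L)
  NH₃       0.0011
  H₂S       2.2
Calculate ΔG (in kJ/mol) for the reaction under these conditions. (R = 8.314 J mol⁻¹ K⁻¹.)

ΔG = 6.44 kJ/mol

(NH₄HS is a pure solid — omitted from Q.)
Q = [NH₃]·[H₂S] = (0.0011)·(2.2) = 0.00242
ΔG = RT ln(Q/K) = (8.314 J mol⁻¹ K⁻¹)(298 K) × ln(0.00242/1.8e-4)
   = (2.478 kJ/mol)(2.599) = 6.44 kJ/mol
ΔG > 0, so the forward reaction is non-spontaneous (proceeds in reverse).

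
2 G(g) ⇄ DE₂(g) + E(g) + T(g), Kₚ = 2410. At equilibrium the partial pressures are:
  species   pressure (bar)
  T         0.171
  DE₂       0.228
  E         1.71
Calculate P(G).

P(G) = 0.00526 bar

At equilibrium, Kₚ = P(DE₂)·P(E)·P(T) / P(G)² = 2410.
(0.228)·(1.71)·(0.171) / (P(G))² = 2410
P(G)² = 2.77e-5 ⇒ P(G) = 0.00526 bar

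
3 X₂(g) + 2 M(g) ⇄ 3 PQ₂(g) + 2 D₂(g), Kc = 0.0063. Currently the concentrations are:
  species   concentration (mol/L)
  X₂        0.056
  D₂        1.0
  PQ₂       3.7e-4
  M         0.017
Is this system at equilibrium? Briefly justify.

no; Q < K, reaction proceeds forward

Qc = [PQ₂]³·[D₂]² / ([X₂]³·[M]²) = (3.7e-4)³·(1.0)² / ((0.056)³·(0.017)²) = 0.0010
Qc = 0.0010 < Kc = 0.0063: net forward reaction.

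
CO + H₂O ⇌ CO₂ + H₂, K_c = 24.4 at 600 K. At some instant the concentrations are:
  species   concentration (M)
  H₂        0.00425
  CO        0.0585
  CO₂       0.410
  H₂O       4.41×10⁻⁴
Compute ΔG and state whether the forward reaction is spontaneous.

Q_c = [CO₂]·[H₂] / ([CO]·[H₂O]) = (0.410)·(0.00425) / ((0.0585)·(4.41×10⁻⁴)) = 67.5
ΔG = RT ln(Q_c/K_c) = (8.314 J mol⁻¹ K⁻¹)(600 K) × ln(67.5/24.4)
   = (4.988 kJ/mol)(1.018) = 5.08 kJ/mol
ΔG > 0, so the forward reaction is non-spontaneous (proceeds in reverse).

ΔG = 5.08 kJ/mol; the forward reaction is non-spontaneous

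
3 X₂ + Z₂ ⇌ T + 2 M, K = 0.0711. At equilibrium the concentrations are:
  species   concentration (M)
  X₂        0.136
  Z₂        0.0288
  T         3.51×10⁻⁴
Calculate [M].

[M] = 0.121 M

At equilibrium, K = [T]·[M]² / ([X₂]³·[Z₂]) = 0.0711.
(3.51×10⁻⁴)·([M])² / ((0.136)³·(0.0288)) = 0.0711
[M]² = 0.0147 ⇒ [M] = 0.121 M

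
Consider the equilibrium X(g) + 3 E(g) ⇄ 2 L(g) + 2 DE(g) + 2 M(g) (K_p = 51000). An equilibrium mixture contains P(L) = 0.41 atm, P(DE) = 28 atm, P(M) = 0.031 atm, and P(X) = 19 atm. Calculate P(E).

At equilibrium, K_p = P(L)²·P(DE)²·P(M)² / (P(X)·P(E)³) = 51000.
(0.41)²·(28)²·(0.031)² / ((19)·(P(E))³) = 51000
P(E)³ = 1.31e-7 ⇒ P(E) = 0.0051 atm

P(E) = 0.0051 atm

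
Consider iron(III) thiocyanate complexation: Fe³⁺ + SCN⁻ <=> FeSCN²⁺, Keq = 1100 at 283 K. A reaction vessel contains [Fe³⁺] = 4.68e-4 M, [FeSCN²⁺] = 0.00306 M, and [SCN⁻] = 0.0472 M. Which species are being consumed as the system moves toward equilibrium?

Q = [FeSCN²⁺] / ([Fe³⁺]·[SCN⁻]) = (0.00306) / ((4.68e-4)·(0.0472)) = 139
Q = 139 < Keq = 1100: net forward reaction.

Fe³⁺, SCN⁻ (reactants)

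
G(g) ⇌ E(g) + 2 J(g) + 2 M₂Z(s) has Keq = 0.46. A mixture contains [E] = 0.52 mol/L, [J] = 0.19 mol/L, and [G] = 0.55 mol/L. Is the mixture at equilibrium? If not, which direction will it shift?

no; Q < K, reaction proceeds forward

(M₂Z is a pure solid — omitted from Q.)
Q = [E]·[J]² / [G] = (0.52)·(0.19)² / (0.55) = 0.034
Q = 0.034 < Keq = 0.46: net forward reaction.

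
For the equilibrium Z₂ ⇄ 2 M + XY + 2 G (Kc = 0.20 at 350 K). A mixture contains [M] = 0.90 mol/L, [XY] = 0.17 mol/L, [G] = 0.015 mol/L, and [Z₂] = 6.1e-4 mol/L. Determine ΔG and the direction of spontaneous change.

ΔG = -3.99 kJ/mol; the forward reaction is spontaneous

Qc = [M]²·[XY]·[G]² / [Z₂] = (0.90)²·(0.17)·(0.015)² / (6.1e-4) = 0.0508
ΔG = RT ln(Qc/Kc) = (8.314 J mol⁻¹ K⁻¹)(350 K) × ln(0.0508/0.20)
   = (2.910 kJ/mol)(-1.370) = -3.99 kJ/mol
ΔG < 0, so the forward reaction is spontaneous (proceeds forward).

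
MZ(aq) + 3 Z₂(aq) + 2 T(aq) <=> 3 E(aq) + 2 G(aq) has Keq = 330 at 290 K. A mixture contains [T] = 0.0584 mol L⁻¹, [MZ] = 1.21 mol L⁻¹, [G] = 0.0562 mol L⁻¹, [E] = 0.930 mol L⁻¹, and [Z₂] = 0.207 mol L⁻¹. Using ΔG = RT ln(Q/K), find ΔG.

ΔG = -3.76 kJ/mol

Q = [E]³·[G]² / ([MZ]·[Z₂]³·[T]²) = (0.930)³·(0.0562)² / ((1.21)·(0.207)³·(0.0584)²) = 69.4
ΔG = RT ln(Q/Keq) = (8.314 J mol⁻¹ K⁻¹)(290 K) × ln(69.4/330)
   = (2.411 kJ/mol)(-1.559) = -3.76 kJ/mol
ΔG < 0, so the forward reaction is spontaneous (proceeds forward).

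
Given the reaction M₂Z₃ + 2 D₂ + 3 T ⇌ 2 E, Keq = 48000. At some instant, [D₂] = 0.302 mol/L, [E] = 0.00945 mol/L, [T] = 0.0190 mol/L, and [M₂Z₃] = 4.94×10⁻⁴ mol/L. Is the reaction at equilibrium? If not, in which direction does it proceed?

Q = [E]² / ([M₂Z₃]·[D₂]²·[T]³) = (0.00945)² / ((4.94×10⁻⁴)·(0.302)²·(0.0190)³) = 2.89×10⁵
Q = 2.89×10⁵ > Keq = 48000, so the reverse reaction proceeds.

reverse (toward reactants)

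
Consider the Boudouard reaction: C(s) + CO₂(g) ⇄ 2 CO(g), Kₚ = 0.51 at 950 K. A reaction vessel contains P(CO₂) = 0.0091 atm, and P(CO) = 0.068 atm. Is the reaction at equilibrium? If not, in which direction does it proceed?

no net change (already at equilibrium)

(C is a pure solid — omitted from Qₚ.)
Qₚ = P(CO)² / P(CO₂) = (0.068)² / (0.0091) = 0.51
Qₚ = 0.51 = Kₚ, so the system is already at equilibrium.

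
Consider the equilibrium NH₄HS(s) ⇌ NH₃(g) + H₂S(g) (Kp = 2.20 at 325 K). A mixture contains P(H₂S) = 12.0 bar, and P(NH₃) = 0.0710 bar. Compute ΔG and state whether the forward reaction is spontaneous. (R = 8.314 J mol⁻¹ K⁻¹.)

ΔG = -2.56 kJ/mol; the forward reaction is spontaneous

(NH₄HS is a pure solid — omitted from Qp.)
Qp = P(NH₃)·P(H₂S) = (0.0710)·(12.0) = 0.852
ΔG = RT ln(Qp/Kp) = (8.314 J mol⁻¹ K⁻¹)(325 K) × ln(0.852/2.20)
   = (2.702 kJ/mol)(-0.9486) = -2.56 kJ/mol
ΔG < 0, so the forward reaction is spontaneous (proceeds forward).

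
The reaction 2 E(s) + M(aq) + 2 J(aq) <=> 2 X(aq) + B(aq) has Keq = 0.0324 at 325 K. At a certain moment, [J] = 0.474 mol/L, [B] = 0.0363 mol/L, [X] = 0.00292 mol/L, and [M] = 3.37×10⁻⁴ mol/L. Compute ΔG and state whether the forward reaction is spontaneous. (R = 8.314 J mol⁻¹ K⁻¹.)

(E is a pure solid — omitted from Q.)
Q = [X]²·[B] / ([M]·[J]²) = (0.00292)²·(0.0363) / ((3.37×10⁻⁴)·(0.474)²) = 0.00409
ΔG = RT ln(Q/Keq) = (8.314 J mol⁻¹ K⁻¹)(325 K) × ln(0.00409/0.0324)
   = (2.702 kJ/mol)(-2.070) = -5.59 kJ/mol
ΔG < 0, so the forward reaction is spontaneous (proceeds forward).

ΔG = -5.59 kJ/mol; the forward reaction is spontaneous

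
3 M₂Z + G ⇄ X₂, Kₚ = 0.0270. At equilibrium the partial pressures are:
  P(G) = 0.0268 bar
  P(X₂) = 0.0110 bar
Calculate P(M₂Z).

At equilibrium, Kₚ = P(X₂) / (P(M₂Z)³·P(G)) = 0.0270.
(0.0110) / ((P(M₂Z))³·(0.0268)) = 0.0270
P(M₂Z)³ = 15.2 ⇒ P(M₂Z) = 2.48 bar

P(M₂Z) = 2.48 bar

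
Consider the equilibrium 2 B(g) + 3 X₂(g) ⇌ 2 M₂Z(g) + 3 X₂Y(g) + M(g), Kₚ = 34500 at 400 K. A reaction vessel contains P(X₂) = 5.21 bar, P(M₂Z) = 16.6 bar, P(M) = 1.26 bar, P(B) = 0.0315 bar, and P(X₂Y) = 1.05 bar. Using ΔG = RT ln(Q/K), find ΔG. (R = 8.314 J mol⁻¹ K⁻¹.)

Qₚ = P(M₂Z)²·P(X₂Y)³·P(M) / (P(B)²·P(X₂)³) = (16.6)²·(1.05)³·(1.26) / ((0.0315)²·(5.21)³) = 2860
ΔG = RT ln(Qₚ/Kₚ) = (8.314 J mol⁻¹ K⁻¹)(400 K) × ln(2860/34500)
   = (3.326 kJ/mol)(-2.490) = -8.28 kJ/mol
ΔG < 0, so the forward reaction is spontaneous (proceeds forward).

ΔG = -8.28 kJ/mol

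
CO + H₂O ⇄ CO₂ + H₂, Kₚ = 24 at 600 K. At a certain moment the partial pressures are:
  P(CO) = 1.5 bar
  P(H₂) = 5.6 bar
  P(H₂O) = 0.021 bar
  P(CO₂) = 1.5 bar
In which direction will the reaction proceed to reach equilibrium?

Qₚ = P(CO₂)·P(H₂) / (P(CO)·P(H₂O)) = (1.5)·(5.6) / ((1.5)·(0.021)) = 270
Qₚ = 270 > Kₚ = 24, so the reverse reaction proceeds.

reverse (toward reactants)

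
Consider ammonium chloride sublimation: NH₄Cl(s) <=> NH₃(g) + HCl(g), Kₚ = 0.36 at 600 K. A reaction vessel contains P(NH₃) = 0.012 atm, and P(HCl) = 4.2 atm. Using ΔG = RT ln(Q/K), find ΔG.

(NH₄Cl is a pure solid — omitted from Qₚ.)
Qₚ = P(NH₃)·P(HCl) = (0.012)·(4.2) = 0.0504
ΔG = RT ln(Qₚ/Kₚ) = (8.314 J mol⁻¹ K⁻¹)(600 K) × ln(0.0504/0.36)
   = (4.988 kJ/mol)(-1.966) = -9.81 kJ/mol
ΔG < 0, so the forward reaction is spontaneous (proceeds forward).

ΔG = -9.81 kJ/mol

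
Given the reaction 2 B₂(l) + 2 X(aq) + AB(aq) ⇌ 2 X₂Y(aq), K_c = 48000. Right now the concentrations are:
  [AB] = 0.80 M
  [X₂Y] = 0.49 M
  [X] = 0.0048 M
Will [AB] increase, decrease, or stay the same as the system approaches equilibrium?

decrease

(B₂ is a pure liquid — omitted from Q_c.)
Q_c = [X₂Y]² / ([X]²·[AB]) = (0.49)² / ((0.0048)²·(0.80)) = 13000
Q_c = 13000 < K_c = 48000: net forward reaction.
AB is a reactant, so it decreases.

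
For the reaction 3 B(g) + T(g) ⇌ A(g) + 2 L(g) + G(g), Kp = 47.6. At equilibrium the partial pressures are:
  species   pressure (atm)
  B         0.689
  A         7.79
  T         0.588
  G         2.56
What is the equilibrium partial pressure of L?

At equilibrium, Kp = P(A)·P(L)²·P(G) / (P(B)³·P(T)) = 47.6.
(7.79)·(P(L))²·(2.56) / ((0.689)³·(0.588)) = 47.6
P(L)² = 0.459 ⇒ P(L) = 0.678 atm

P(L) = 0.678 atm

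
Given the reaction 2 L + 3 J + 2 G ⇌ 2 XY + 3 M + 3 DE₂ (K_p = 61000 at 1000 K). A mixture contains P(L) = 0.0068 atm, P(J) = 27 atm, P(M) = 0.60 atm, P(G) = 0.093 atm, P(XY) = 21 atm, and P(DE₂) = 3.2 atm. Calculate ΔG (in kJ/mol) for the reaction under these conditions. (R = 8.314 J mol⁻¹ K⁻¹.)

ΔG = 15.6 kJ/mol

Q_p = P(XY)²·P(M)³·P(DE₂)³ / (P(L)²·P(J)³·P(G)²) = (21)²·(0.60)³·(3.2)³ / ((0.0068)²·(27)³·(0.093)²) = 3.97e5
ΔG = RT ln(Q_p/K_p) = (8.314 J mol⁻¹ K⁻¹)(1000 K) × ln(3.97e5/61000)
   = (8.314 kJ/mol)(1.873) = 15.6 kJ/mol
ΔG > 0, so the forward reaction is non-spontaneous (proceeds in reverse).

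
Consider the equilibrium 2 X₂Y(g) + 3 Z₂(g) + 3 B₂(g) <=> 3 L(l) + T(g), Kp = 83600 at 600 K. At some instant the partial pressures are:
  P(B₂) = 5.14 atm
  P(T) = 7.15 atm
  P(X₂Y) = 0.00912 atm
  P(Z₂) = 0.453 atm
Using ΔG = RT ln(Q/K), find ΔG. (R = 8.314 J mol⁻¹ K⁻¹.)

(L is a pure liquid — omitted from Qp.)
Qp = P(T) / (P(X₂Y)²·P(Z₂)³·P(B₂)³) = (7.15) / ((0.00912)²·(0.453)³·(5.14)³) = 6810
ΔG = RT ln(Qp/Kp) = (8.314 J mol⁻¹ K⁻¹)(600 K) × ln(6810/83600)
   = (4.988 kJ/mol)(-2.508) = -12.5 kJ/mol
ΔG < 0, so the forward reaction is spontaneous (proceeds forward).

ΔG = -12.5 kJ/mol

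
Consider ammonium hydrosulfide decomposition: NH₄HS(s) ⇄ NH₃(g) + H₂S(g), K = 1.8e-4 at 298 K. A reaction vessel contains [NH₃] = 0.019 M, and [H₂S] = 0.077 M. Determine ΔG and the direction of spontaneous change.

ΔG = 5.19 kJ/mol; the forward reaction is non-spontaneous

(NH₄HS is a pure solid — omitted from Q.)
Q = [NH₃]·[H₂S] = (0.019)·(0.077) = 0.00146
ΔG = RT ln(Q/K) = (8.314 J mol⁻¹ K⁻¹)(298 K) × ln(0.00146/1.8e-4)
   = (2.478 kJ/mol)(2.093) = 5.19 kJ/mol
ΔG > 0, so the forward reaction is non-spontaneous (proceeds in reverse).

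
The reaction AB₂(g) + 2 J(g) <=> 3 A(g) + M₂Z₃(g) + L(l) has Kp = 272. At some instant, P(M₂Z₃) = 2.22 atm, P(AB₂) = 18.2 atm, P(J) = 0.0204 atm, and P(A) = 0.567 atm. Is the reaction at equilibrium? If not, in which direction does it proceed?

(L is a pure liquid — omitted from Qp.)
Qp = P(A)³·P(M₂Z₃) / (P(AB₂)·P(J)²) = (0.567)³·(2.22) / ((18.2)·(0.0204)²) = 53.4
Qp = 53.4 < Kp = 272, so the forward reaction proceeds.

forward (toward products)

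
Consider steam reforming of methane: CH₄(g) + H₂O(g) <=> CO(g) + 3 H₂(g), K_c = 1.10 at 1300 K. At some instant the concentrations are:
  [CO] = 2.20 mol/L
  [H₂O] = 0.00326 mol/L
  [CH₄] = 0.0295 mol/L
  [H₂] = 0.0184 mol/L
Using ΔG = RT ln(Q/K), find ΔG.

Q_c = [CO]·[H₂]³ / ([CH₄]·[H₂O]) = (2.20)·(0.0184)³ / ((0.0295)·(0.00326)) = 0.143
ΔG = RT ln(Q_c/K_c) = (8.314 J mol⁻¹ K⁻¹)(1300 K) × ln(0.143/1.10)
   = (10.81 kJ/mol)(-2.040) = -22.1 kJ/mol
ΔG < 0, so the forward reaction is spontaneous (proceeds forward).

ΔG = -22.1 kJ/mol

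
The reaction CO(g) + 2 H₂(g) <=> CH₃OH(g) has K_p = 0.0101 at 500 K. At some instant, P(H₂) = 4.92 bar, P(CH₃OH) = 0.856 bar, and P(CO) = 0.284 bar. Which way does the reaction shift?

Q_p = P(CH₃OH) / (P(CO)·P(H₂)²) = (0.856) / ((0.284)·(4.92)²) = 0.125
Q_p = 0.125 > K_p = 0.0101, so the reverse reaction proceeds.

toward reactants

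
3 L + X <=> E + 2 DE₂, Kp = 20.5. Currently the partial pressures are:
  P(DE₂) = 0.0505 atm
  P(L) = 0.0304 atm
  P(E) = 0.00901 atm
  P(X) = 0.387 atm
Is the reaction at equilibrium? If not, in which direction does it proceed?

Qp = P(E)·P(DE₂)² / (P(L)³·P(X)) = (0.00901)·(0.0505)² / ((0.0304)³·(0.387)) = 2.11
Qp = 2.11 < Kp = 20.5, so the forward reaction proceeds.

in the forward direction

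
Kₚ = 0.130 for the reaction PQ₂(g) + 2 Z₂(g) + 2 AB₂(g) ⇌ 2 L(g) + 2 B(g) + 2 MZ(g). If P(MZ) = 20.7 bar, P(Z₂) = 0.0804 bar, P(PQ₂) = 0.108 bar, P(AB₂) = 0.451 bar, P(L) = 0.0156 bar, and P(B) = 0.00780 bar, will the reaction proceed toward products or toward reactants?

forward (toward products)

Qₚ = P(L)²·P(B)²·P(MZ)² / (P(PQ₂)·P(Z₂)²·P(AB₂)²) = (0.0156)²·(0.00780)²·(20.7)² / ((0.108)·(0.0804)²·(0.451)²) = 0.0447
Qₚ = 0.0447 < Kₚ = 0.130, so the forward reaction proceeds.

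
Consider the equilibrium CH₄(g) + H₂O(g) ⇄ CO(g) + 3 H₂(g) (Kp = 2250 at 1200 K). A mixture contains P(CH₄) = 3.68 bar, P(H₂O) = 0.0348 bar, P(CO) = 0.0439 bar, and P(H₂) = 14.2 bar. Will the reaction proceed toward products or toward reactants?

Qp = P(CO)·P(H₂)³ / (P(CH₄)·P(H₂O)) = (0.0439)·(14.2)³ / ((3.68)·(0.0348)) = 982
Qp = 982 < Kp = 2250, so the forward reaction proceeds.

to the right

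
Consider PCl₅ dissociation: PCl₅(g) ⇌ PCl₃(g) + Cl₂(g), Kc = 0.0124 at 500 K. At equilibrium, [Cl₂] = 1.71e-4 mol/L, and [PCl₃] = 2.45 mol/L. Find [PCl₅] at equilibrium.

[PCl₅] = 0.0338 mol/L

At equilibrium, Kc = [PCl₃]·[Cl₂] / [PCl₅] = 0.0124.
(2.45)·(1.71e-4) / ([PCl₅]) = 0.0124
[PCl₅] = 0.0338 mol/L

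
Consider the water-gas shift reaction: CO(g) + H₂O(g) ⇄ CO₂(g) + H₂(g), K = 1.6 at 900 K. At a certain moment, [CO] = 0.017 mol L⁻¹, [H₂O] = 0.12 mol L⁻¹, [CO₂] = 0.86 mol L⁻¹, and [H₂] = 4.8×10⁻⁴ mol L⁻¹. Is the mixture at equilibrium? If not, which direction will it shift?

Q = [CO₂]·[H₂] / ([CO]·[H₂O]) = (0.86)·(4.8×10⁻⁴) / ((0.017)·(0.12)) = 0.20
Q = 0.20 < K = 1.6: net forward reaction.

no; Q < K, reaction proceeds forward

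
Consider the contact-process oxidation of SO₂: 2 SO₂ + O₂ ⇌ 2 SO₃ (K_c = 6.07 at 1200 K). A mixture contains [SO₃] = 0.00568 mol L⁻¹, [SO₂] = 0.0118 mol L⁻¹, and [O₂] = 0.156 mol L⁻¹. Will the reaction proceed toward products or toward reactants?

forward (toward products)

Q_c = [SO₃]² / ([SO₂]²·[O₂]) = (0.00568)² / ((0.0118)²·(0.156)) = 1.49
Q_c = 1.49 < K_c = 6.07, so the forward reaction proceeds.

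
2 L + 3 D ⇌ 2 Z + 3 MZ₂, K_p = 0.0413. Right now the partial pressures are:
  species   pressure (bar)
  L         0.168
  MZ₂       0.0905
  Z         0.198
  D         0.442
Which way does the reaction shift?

to the right

Q_p = P(Z)²·P(MZ₂)³ / (P(L)²·P(D)³) = (0.198)²·(0.0905)³ / ((0.168)²·(0.442)³) = 0.0119
Q_p = 0.0119 < K_p = 0.0413, so the forward reaction proceeds.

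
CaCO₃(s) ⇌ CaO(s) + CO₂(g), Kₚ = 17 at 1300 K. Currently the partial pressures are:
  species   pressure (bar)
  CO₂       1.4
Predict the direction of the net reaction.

(CaCO₃, CaO are pure solids — omitted from Qₚ.)
Qₚ = P(CO₂) = 1.4
Qₚ = 1.4 < Kₚ = 17, so the forward reaction proceeds.

forward (toward products)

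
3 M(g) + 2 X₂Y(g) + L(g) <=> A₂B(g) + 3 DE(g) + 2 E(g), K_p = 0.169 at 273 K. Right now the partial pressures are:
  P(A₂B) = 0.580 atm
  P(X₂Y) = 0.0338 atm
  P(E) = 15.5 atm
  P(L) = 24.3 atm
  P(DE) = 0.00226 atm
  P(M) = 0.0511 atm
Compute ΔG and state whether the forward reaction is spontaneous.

ΔG = 2.14 kJ/mol; the forward reaction is non-spontaneous

Q_p = P(A₂B)·P(DE)³·P(E)² / (P(M)³·P(X₂Y)²·P(L)) = (0.580)·(0.00226)³·(15.5)² / ((0.0511)³·(0.0338)²·(24.3)) = 0.434
ΔG = RT ln(Q_p/K_p) = (8.314 J mol⁻¹ K⁻¹)(273 K) × ln(0.434/0.169)
   = (2.270 kJ/mol)(0.9431) = 2.14 kJ/mol
ΔG > 0, so the forward reaction is non-spontaneous (proceeds in reverse).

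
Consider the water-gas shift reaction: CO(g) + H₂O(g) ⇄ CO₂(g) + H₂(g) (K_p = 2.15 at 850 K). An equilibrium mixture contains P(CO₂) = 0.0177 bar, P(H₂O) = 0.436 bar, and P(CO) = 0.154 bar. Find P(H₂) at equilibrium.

P(H₂) = 8.16 bar

At equilibrium, K_p = P(CO₂)·P(H₂) / (P(CO)·P(H₂O)) = 2.15.
(0.0177)·(P(H₂)) / ((0.154)·(0.436)) = 2.15
P(H₂) = 8.16 bar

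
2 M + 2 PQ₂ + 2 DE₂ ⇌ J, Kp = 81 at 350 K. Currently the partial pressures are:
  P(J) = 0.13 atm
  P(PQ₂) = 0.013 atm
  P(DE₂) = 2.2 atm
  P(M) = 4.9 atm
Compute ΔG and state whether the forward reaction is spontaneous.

Qp = P(J) / (P(M)²·P(PQ₂)²·P(DE₂)²) = (0.13) / ((4.9)²·(0.013)²·(2.2)²) = 6.62
ΔG = RT ln(Qp/Kp) = (8.314 J mol⁻¹ K⁻¹)(350 K) × ln(6.62/81)
   = (2.910 kJ/mol)(-2.504) = -7.29 kJ/mol
ΔG < 0, so the forward reaction is spontaneous (proceeds forward).

ΔG = -7.29 kJ/mol; the forward reaction is spontaneous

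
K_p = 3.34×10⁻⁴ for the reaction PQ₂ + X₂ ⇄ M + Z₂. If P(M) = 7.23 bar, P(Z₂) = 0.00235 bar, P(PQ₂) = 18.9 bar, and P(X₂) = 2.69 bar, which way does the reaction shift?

Q_p = P(M)·P(Z₂) / (P(PQ₂)·P(X₂)) = (7.23)·(0.00235) / ((18.9)·(2.69)) = 3.34×10⁻⁴
Q_p = 3.34×10⁻⁴ = K_p, so the system is already at equilibrium.

neither direction; the system is at equilibrium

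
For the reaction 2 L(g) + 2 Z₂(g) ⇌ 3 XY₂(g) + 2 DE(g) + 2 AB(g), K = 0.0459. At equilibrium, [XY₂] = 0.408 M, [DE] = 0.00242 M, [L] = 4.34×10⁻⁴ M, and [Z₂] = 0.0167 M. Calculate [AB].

At equilibrium, K = [XY₂]³·[DE]²·[AB]² / ([L]²·[Z₂]²) = 0.0459.
(0.408)³·(0.00242)²·([AB])² / ((4.34×10⁻⁴)²·(0.0167)²) = 0.0459
[AB]² = 6.06×10⁻⁶ ⇒ [AB] = 0.00246 M

[AB] = 0.00246 M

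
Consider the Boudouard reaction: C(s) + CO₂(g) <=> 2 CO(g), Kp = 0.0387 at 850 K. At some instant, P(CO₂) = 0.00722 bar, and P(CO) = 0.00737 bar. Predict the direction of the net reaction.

to the right

(C is a pure solid — omitted from Qp.)
Qp = P(CO)² / P(CO₂) = (0.00737)² / (0.00722) = 0.00752
Qp = 0.00752 < Kp = 0.0387, so the forward reaction proceeds.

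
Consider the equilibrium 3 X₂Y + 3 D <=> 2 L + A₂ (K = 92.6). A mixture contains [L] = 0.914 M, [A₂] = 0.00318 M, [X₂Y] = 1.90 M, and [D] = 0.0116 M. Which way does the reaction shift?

Q = [L]²·[A₂] / ([X₂Y]³·[D]³) = (0.914)²·(0.00318) / ((1.90)³·(0.0116)³) = 248
Q = 248 > K = 92.6, so the reverse reaction proceeds.

to the left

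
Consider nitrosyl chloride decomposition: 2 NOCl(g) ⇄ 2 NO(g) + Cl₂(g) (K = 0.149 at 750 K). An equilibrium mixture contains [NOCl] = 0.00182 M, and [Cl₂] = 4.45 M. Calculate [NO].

At equilibrium, K = [NO]²·[Cl₂] / [NOCl]² = 0.149.
([NO])²·(4.45) / (0.00182)² = 0.149
[NO]² = 1.11×10⁻⁷ ⇒ [NO] = 3.33×10⁻⁴ M

[NO] = 3.33×10⁻⁴ M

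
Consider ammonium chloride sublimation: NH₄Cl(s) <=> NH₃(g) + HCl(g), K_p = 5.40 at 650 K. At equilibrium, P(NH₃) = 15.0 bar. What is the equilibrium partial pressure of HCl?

(NH₄Cl is a pure solid — omitted from K_p.)
At equilibrium, K_p = P(NH₃)·P(HCl) = 5.40.
(15.0)·(P(HCl)) = 5.40
P(HCl) = 0.360 bar

P(HCl) = 0.360 bar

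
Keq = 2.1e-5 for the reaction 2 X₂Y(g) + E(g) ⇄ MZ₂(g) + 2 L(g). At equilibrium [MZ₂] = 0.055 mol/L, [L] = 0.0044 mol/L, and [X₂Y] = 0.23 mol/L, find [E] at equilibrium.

At equilibrium, Keq = [MZ₂]·[L]² / ([X₂Y]²·[E]) = 2.1e-5.
(0.055)·(0.0044)² / ((0.23)²·([E])) = 2.1e-5
[E] = 0.959 = 0.96 mol/L

[E] = 0.96 mol/L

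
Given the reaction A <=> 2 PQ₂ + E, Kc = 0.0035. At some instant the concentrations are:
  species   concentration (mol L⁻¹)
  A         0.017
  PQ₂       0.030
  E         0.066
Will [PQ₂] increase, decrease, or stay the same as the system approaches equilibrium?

Qc = [PQ₂]²·[E] / [A] = (0.030)²·(0.066) / (0.017) = 0.0035
Qc = 0.0035 = Kc; the system is at equilibrium.

stay the same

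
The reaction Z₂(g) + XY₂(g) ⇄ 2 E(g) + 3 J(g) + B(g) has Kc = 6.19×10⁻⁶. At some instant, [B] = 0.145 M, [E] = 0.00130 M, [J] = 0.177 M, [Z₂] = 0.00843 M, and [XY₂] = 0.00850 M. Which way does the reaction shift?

toward reactants

Qc = [E]²·[J]³·[B] / ([Z₂]·[XY₂]) = (0.00130)²·(0.177)³·(0.145) / ((0.00843)·(0.00850)) = 1.90×10⁻⁵
Qc = 1.90×10⁻⁵ > Kc = 6.19×10⁻⁶, so the reverse reaction proceeds.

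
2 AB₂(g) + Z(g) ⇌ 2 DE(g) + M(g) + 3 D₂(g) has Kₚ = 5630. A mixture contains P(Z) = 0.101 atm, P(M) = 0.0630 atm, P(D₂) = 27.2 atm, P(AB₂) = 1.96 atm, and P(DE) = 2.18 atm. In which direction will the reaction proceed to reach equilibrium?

reverse (toward reactants)

Qₚ = P(DE)²·P(M)·P(D₂)³ / (P(AB₂)²·P(Z)) = (2.18)²·(0.0630)·(27.2)³ / ((1.96)²·(0.101)) = 15500
Qₚ = 15500 > Kₚ = 5630, so the reverse reaction proceeds.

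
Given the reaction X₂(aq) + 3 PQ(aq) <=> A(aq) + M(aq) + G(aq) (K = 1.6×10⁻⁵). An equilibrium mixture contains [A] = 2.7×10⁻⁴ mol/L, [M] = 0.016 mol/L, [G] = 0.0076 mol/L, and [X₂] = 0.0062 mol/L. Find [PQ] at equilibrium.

At equilibrium, K = [A]·[M]·[G] / ([X₂]·[PQ]³) = 1.6×10⁻⁵.
(2.7×10⁻⁴)·(0.016)·(0.0076) / ((0.0062)·([PQ])³) = 1.6×10⁻⁵
[PQ]³ = 0.331 ⇒ [PQ] = 0.69 mol/L

[PQ] = 0.69 mol/L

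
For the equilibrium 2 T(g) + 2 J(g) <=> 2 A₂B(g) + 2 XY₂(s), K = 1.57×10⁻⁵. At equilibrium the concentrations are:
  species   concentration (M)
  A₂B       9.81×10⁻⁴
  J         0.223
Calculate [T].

(XY₂ is a pure solid — omitted from K.)
At equilibrium, K = [A₂B]² / ([T]²·[J]²) = 1.57×10⁻⁵.
(9.81×10⁻⁴)² / (([T])²·(0.223)²) = 1.57×10⁻⁵
[T]² = 1.23 ⇒ [T] = 1.11 M

[T] = 1.11 M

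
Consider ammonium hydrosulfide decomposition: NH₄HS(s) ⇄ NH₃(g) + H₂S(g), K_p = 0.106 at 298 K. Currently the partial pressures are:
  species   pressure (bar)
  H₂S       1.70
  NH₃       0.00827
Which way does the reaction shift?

to the right

(NH₄HS is a pure solid — omitted from Q_p.)
Q_p = P(NH₃)·P(H₂S) = (0.00827)·(1.70) = 0.0141
Q_p = 0.0141 < K_p = 0.106, so the forward reaction proceeds.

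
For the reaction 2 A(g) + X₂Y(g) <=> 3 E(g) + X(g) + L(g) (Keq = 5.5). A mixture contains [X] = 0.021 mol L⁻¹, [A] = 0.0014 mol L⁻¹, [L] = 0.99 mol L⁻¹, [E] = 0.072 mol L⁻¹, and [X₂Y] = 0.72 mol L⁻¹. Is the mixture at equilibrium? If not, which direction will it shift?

Q = [E]³·[X]·[L] / ([A]²·[X₂Y]) = (0.072)³·(0.021)·(0.99) / ((0.0014)²·(0.72)) = 5.5
Q = 5.5 = Keq; the system is at equilibrium.

yes, at equilibrium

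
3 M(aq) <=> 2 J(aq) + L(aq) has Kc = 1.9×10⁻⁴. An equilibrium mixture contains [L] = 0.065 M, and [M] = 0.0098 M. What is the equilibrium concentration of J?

[J] = 5.2×10⁻⁵ M

At equilibrium, Kc = [J]²·[L] / [M]³ = 1.9×10⁻⁴.
([J])²·(0.065) / (0.0098)³ = 1.9×10⁻⁴
[J]² = 2.75×10⁻⁹ ⇒ [J] = 5.2×10⁻⁵ M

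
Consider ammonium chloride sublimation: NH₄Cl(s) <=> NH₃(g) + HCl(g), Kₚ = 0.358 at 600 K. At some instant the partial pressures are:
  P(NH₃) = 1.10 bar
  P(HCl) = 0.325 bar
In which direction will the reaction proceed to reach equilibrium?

(NH₄Cl is a pure solid — omitted from Qₚ.)
Qₚ = P(NH₃)·P(HCl) = (1.10)·(0.325) = 0.358
Qₚ = 0.358 = Kₚ, so the system is already at equilibrium.

neither direction; the system is at equilibrium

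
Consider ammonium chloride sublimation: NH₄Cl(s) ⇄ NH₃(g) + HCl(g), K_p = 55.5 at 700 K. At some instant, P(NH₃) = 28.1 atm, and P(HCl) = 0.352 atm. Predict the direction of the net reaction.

forward (toward products)

(NH₄Cl is a pure solid — omitted from Q_p.)
Q_p = P(NH₃)·P(HCl) = (28.1)·(0.352) = 9.89
Q_p = 9.89 < K_p = 55.5, so the forward reaction proceeds.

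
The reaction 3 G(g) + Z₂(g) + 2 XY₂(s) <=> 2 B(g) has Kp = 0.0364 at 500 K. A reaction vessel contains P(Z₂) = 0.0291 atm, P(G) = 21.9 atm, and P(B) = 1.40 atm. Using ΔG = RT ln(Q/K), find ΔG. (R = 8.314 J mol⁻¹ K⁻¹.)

ΔG = -7.22 kJ/mol

(XY₂ is a pure solid — omitted from Qp.)
Qp = P(B)² / (P(G)³·P(Z₂)) = (1.40)² / ((21.9)³·(0.0291)) = 0.00641
ΔG = RT ln(Qp/Kp) = (8.314 J mol⁻¹ K⁻¹)(500 K) × ln(0.00641/0.0364)
   = (4.157 kJ/mol)(-1.737) = -7.22 kJ/mol
ΔG < 0, so the forward reaction is spontaneous (proceeds forward).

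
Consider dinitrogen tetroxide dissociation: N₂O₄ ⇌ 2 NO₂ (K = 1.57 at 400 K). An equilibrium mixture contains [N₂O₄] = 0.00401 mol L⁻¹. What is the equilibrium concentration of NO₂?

[NO₂] = 0.0793 mol L⁻¹

At equilibrium, K = [NO₂]² / [N₂O₄] = 1.57.
([NO₂])² / (0.00401) = 1.57
[NO₂]² = 0.00630 ⇒ [NO₂] = 0.0793 mol L⁻¹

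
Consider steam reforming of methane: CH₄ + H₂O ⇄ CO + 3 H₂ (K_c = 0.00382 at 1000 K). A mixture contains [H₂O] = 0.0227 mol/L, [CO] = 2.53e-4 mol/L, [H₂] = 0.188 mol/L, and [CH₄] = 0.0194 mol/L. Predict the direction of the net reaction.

no net change (already at equilibrium)

Q_c = [CO]·[H₂]³ / ([CH₄]·[H₂O]) = (2.53e-4)·(0.188)³ / ((0.0194)·(0.0227)) = 0.00382
Q_c = 0.00382 = K_c, so the system is already at equilibrium.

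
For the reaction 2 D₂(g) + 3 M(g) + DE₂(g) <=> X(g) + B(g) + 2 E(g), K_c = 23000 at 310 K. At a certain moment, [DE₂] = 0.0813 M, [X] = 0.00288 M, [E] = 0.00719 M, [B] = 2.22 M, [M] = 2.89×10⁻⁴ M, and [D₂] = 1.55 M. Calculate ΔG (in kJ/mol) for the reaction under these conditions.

ΔG = 2.87 kJ/mol

Q_c = [X]·[B]·[E]² / ([D₂]²·[M]³·[DE₂]) = (0.00288)·(2.22)·(0.00719)² / ((1.55)²·(2.89×10⁻⁴)³·(0.0813)) = 70100
ΔG = RT ln(Q_c/K_c) = (8.314 J mol⁻¹ K⁻¹)(310 K) × ln(70100/23000)
   = (2.577 kJ/mol)(1.114) = 2.87 kJ/mol
ΔG > 0, so the forward reaction is non-spontaneous (proceeds in reverse).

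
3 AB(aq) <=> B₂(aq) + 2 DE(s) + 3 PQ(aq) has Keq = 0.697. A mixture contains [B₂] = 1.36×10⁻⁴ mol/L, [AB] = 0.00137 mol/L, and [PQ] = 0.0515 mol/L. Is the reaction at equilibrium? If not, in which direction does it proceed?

(DE is a pure solid — omitted from Q.)
Q = [B₂]·[PQ]³ / [AB]³ = (1.36×10⁻⁴)·(0.0515)³ / (0.00137)³ = 7.22
Q = 7.22 > Keq = 0.697, so the reverse reaction proceeds.

in the reverse direction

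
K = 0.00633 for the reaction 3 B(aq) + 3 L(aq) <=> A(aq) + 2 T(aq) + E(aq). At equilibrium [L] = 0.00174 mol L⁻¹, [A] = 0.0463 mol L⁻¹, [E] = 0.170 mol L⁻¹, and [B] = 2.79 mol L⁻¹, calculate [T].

[T] = 3.03e-4 mol L⁻¹

At equilibrium, K = [A]·[T]²·[E] / ([B]³·[L]³) = 0.00633.
(0.0463)·([T])²·(0.170) / ((2.79)³·(0.00174)³) = 0.00633
[T]² = 9.20e-8 ⇒ [T] = 3.03e-4 mol L⁻¹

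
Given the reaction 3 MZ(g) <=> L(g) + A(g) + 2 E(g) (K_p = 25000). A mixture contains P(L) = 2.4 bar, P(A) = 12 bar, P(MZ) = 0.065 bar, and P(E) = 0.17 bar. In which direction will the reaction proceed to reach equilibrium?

toward products

Q_p = P(L)·P(A)·P(E)² / P(MZ)³ = (2.4)·(12)·(0.17)² / (0.065)³ = 3000
Q_p = 3000 < K_p = 25000, so the forward reaction proceeds.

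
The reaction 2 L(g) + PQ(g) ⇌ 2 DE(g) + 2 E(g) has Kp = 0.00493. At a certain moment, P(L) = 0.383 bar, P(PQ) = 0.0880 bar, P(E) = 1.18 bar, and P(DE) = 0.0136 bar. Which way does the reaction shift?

to the left

Qp = P(DE)²·P(E)² / (P(L)²·P(PQ)) = (0.0136)²·(1.18)² / ((0.383)²·(0.0880)) = 0.0200
Qp = 0.0200 > Kp = 0.00493, so the reverse reaction proceeds.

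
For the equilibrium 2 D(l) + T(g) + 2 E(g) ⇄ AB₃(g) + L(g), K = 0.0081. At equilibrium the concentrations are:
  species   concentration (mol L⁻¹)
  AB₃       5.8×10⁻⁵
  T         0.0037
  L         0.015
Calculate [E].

(D is a pure liquid — omitted from K.)
At equilibrium, K = [AB₃]·[L] / ([T]·[E]²) = 0.0081.
(5.8×10⁻⁵)·(0.015) / ((0.0037)·([E])²) = 0.0081
[E]² = 0.0290 ⇒ [E] = 0.17 mol L⁻¹

[E] = 0.17 mol L⁻¹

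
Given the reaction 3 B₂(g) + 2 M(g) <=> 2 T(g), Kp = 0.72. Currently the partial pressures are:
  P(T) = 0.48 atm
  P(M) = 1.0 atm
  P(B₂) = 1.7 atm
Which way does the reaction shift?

Qp = P(T)² / (P(B₂)³·P(M)²) = (0.48)² / ((1.7)³·(1.0)²) = 0.047
Qp = 0.047 < Kp = 0.72, so the forward reaction proceeds.

to the right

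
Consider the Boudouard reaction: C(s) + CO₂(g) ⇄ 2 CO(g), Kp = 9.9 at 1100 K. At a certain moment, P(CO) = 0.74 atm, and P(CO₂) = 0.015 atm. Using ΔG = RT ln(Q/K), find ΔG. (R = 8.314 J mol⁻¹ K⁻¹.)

(C is a pure solid — omitted from Qp.)
Qp = P(CO)² / P(CO₂) = (0.74)² / (0.015) = 36.5
ΔG = RT ln(Qp/Kp) = (8.314 J mol⁻¹ K⁻¹)(1100 K) × ln(36.5/9.9)
   = (9.145 kJ/mol)(1.305) = 11.9 kJ/mol
ΔG > 0, so the forward reaction is non-spontaneous (proceeds in reverse).

ΔG = 11.9 kJ/mol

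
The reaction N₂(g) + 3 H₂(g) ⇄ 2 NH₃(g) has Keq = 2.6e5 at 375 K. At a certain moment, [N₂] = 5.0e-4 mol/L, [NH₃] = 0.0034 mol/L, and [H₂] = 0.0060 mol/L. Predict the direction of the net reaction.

Q = [NH₃]² / ([N₂]·[H₂]³) = (0.0034)² / ((5.0e-4)·(0.0060)³) = 1.1e5
Q = 1.1e5 < Keq = 2.6e5, so the forward reaction proceeds.

to the right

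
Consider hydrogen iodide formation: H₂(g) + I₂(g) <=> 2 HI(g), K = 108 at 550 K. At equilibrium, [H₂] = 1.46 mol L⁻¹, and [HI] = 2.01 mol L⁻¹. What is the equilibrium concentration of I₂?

[I₂] = 0.0256 mol L⁻¹

At equilibrium, K = [HI]² / ([H₂]·[I₂]) = 108.
(2.01)² / ((1.46)·([I₂])) = 108
[I₂] = 0.0256 mol L⁻¹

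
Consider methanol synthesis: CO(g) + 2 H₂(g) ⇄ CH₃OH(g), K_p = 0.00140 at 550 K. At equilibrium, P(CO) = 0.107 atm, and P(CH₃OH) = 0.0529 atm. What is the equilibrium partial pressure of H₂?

At equilibrium, K_p = P(CH₃OH) / (P(CO)·P(H₂)²) = 0.00140.
(0.0529) / ((0.107)·(P(H₂))²) = 0.00140
P(H₂)² = 353 ⇒ P(H₂) = 18.8 atm

P(H₂) = 18.8 atm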